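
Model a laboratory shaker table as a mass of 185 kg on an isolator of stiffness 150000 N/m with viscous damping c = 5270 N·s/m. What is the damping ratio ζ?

0.500

ω_n = √(k/m) = √(150000/185) = 28.47 rad/s.
Critical damping c_c = 2√(k·m) = 2√(150000 × 185) = 10540 N·s/m, so ζ = c/c_c = 5270/10540 = 0.5002.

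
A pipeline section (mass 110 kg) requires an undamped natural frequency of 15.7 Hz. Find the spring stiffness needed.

1070000 N/m

ω_n = 2πf_n = 2π × 15.7 = 98.65 rad/s.
k = m·ω_n² = 110 × 98.65² = 110 × 9731 = 1070000 N/m.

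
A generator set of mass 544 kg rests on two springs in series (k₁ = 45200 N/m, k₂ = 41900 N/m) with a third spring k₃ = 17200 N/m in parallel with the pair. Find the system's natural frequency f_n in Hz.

1.35 Hz

Series pair: k_s = k₁k₂/(k₁+k₂) = (45200)(41900)/(45200 + 41900) = 21740 N/m. In parallel with k₃: k_eq = 21740 + 17200 = 38940 N/m.
ω_n = √(k_eq/m) = √(38940/544) = √71.59 = 8.461 rad/s.
f_n = ω_n/(2π) = 8.461/6.283 = 1.347 Hz.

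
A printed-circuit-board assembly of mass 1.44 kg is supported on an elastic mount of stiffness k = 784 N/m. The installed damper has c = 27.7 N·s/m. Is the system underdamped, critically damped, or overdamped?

c_c = 2√(k·m) = 67.20 N·s/m; ζ = c/c_c = 27.7/67.20 = 0.412.
Since ζ < 1 the system is underdamped.

underdamped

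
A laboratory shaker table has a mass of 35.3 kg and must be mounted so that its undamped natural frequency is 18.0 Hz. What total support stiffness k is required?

452000 N/m

ω_n = 2πf_n = 2π × 18.0 = 113.1 rad/s.
k = m·ω_n² = 35.3 × 113.1² = 35.3 × 12790 = 451500 N/m.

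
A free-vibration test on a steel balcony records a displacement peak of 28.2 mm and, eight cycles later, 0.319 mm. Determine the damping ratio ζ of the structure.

Logarithmic decrement δ = (1/n)·ln(x₀/x_n) = (1/8)·ln(28.2/0.319) = (1/8)·ln(88.40) = 0.5602.
ζ = δ/√(4π² + δ²) = 0.5602/√(39.48 + 0.314) = 0.5602/6.308 = 0.08881.

0.0888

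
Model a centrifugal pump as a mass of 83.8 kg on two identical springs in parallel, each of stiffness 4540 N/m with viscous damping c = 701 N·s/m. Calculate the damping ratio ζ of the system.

Parallel springs add: k_eq = 2 × 4540 = 9080 N/m.
ω_n = √(k_eq/m) = √(9080/83.8) = 10.41 rad/s.
Critical damping c_c = 2√(k_eq·m) = 2√(9080 × 83.8) = 1745 N·s/m, so ζ = c/c_c = 701/1745 = 0.4018.

0.402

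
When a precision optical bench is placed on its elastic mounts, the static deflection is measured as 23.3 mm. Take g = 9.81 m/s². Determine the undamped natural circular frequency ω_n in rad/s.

20.5 rad/s

ω_n = √(g/δ_st) = √(9.81/0.0233) = √421.0 = 20.52 rad/s.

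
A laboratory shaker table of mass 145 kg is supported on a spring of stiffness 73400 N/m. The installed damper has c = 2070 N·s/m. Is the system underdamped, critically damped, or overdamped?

underdamped

c_c = 2√(k·m) = 6525 N·s/m; ζ = c/c_c = 2070/6525 = 0.317.
Since ζ < 1 the system is underdamped.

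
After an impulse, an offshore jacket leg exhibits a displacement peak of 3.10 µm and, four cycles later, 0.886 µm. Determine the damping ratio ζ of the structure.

0.0498

Logarithmic decrement δ = (1/n)·ln(x₀/x_n) = (1/4)·ln(3.10/0.886) = (1/4)·ln(3.499) = 0.3131.
ζ = δ/√(4π² + δ²) = 0.3131/√(39.48 + 0.0980) = 0.3131/6.291 = 0.04977.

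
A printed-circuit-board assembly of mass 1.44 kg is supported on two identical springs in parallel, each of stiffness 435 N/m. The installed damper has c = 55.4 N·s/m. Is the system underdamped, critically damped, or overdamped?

underdamped

Parallel springs add: k_eq = 2 × 435 = 870.0 N/m.
c_c = 2√(k_eq·m) = 70.79 N·s/m; ζ = c/c_c = 55.4/70.79 = 0.783.
Since ζ < 1 the system is underdamped.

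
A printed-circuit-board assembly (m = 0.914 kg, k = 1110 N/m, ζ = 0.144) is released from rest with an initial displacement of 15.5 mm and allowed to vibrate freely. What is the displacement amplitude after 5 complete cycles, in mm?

0.160 mm

Logarithmic decrement δ = 2πζ/√(1 − ζ²) = 2π × 0.1440/√(1 − 0.0207) = 0.9143.
After n cycles, x_n/x₀ = e^(−nδ), so x_5 = 15.5 × e^(−5 × 0.9143) = 15.5 × 0.01034 = 0.1603 mm.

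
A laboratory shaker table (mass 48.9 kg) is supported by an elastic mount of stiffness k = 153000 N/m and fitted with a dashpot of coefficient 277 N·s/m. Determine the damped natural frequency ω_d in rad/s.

ω_n = √(k/m) = √(153000/48.9) = 55.94 rad/s.
Critical damping c_c = 2√(k·m) = 2√(153000 × 48.9) = 5471 N·s/m, so ζ = c/c_c = 277/5471 = 0.05063.
ω_d = ω_n√(1 − ζ²) = 55.94 × √(1 − 0.00256) = 55.86 rad/s.

55.9 rad/s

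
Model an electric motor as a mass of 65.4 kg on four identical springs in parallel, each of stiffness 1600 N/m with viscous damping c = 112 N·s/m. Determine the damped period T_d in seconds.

0.638 s

Parallel springs add: k_eq = 4 × 1600 = 6400 N/m.
ω_n = √(k_eq/m) = √(6400/65.4) = 9.892 rad/s.
Critical damping c_c = 2√(k_eq·m) = 2√(6400 × 65.4) = 1294 N·s/m, so ζ = c/c_c = 112/1294 = 0.08656.
ω_d = ω_n√(1 − ζ²) = 9.892 × √(1 − 0.00749) = 9.855 rad/s.
T_d = 2π/ω_d = 0.6375 s.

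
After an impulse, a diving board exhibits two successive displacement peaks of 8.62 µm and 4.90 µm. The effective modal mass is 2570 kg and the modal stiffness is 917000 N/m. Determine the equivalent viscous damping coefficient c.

8690 N·s/m

Logarithmic decrement δ = (1/n)·ln(x₀/x_n) = (1/1)·ln(8.62/4.90) = (1/1)·ln(1.759) = 0.5648.
ζ = δ/√(4π² + δ²) = 0.5648/√(39.48 + 0.319) = 0.5648/6.309 = 0.08954.
c = ζ · 2√(km) = 0.08954 × 2√(917000 × 2570) = 0.08954 × 97090 = 8693 N·s/m.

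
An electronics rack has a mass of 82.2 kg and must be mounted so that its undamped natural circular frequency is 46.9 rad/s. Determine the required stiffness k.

k = m·ω_n² = 82.2 × 46.90² = 82.2 × 2200 = 180800 N/m.

181000 N/m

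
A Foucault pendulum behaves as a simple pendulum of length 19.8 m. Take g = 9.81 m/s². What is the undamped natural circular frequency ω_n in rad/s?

0.704 rad/s

For a simple pendulum ω_n = √(g/L) = √(9.81/19.8) = √0.4955 = 0.7039 rad/s.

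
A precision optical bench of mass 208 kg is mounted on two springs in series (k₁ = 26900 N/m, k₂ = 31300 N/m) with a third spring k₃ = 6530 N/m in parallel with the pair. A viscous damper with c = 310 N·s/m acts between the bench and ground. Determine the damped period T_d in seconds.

0.627 s

Series pair: k_s = k₁k₂/(k₁+k₂) = (26900)(31300)/(26900 + 31300) = 14470 N/m. In parallel with k₃: k_eq = 14470 + 6530 = 21000 N/m.
ω_n = √(k_eq/m) = √(21000/208) = 10.05 rad/s.
Critical damping c_c = 2√(k_eq·m) = 2√(21000 × 208) = 4180 N·s/m, so ζ = c/c_c = 310/4180 = 0.07417.
ω_d = ω_n√(1 − ζ²) = 10.05 × √(1 − 0.00550) = 10.02 rad/s.
T_d = 2π/ω_d = 0.6271 s.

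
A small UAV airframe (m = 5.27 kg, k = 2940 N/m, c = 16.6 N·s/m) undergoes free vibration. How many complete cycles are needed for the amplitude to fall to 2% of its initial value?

ζ = c/(2√(km)) = 16.6/(2√(2940 × 5.27)) = 16.6/248.9 = 0.06668.
Logarithmic decrement δ = 2πζ/√(1 − ζ²) = 2π × 0.06668/√(1 − 0.00445) = 0.4199.
x_n/x₀ = e^(−nδ) ≤ 0.02; take ln: n ≥ ln(1/0.02)/δ = 3.912/0.4199 = 9.317.
So 10 complete cycles are required.

10 cycles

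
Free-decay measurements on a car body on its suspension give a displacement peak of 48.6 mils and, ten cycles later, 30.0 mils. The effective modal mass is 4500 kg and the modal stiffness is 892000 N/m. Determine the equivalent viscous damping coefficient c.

973 N·s/m

Logarithmic decrement δ = (1/n)·ln(x₀/x_n) = (1/10)·ln(48.6/30.0) = (1/10)·ln(1.620) = 0.04824.
ζ = δ/√(4π² + δ²) = 0.04824/√(39.48 + 0.00233) = 0.04824/6.283 = 0.007678.
c = ζ · 2√(km) = 0.007678 × 2√(892000 × 4500) = 0.007678 × 126700 = 972.9 N·s/m.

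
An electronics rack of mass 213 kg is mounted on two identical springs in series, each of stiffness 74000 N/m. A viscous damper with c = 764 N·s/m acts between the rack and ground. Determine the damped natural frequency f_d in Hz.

2.08 Hz

Series springs: 1/k_eq = 2/74000, so k_eq = 74000/2 = 37000 N/m.
ω_n = √(k_eq/m) = √(37000/213) = 13.18 rad/s.
Critical damping c_c = 2√(k_eq·m) = 2√(37000 × 213) = 5615 N·s/m, so ζ = c/c_c = 764/5615 = 0.1361.
ω_d = ω_n√(1 − ζ²) = 13.18 × √(1 − 0.0185) = 13.06 rad/s.
f_d = ω_d/(2π) = 2.078 Hz.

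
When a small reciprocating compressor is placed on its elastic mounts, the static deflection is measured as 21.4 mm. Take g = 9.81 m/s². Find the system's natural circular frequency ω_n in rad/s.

21.4 rad/s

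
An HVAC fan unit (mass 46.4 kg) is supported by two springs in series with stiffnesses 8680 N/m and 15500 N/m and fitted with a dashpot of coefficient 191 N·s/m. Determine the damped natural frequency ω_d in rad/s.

Series springs: 1/k_eq = 1/8680 + 1/15500 = 0.0001797, so k_eq = 5564 N/m.
ω_n = √(k_eq/m) = √(5564/46.4) = 10.95 rad/s.
Critical damping c_c = 2√(k_eq·m) = 2√(5564 × 46.4) = 1016 N·s/m, so ζ = c/c_c = 191/1016 = 0.1880.
ω_d = ω_n√(1 − ζ²) = 10.95 × √(1 − 0.0353) = 10.76 rad/s.

10.8 rad/s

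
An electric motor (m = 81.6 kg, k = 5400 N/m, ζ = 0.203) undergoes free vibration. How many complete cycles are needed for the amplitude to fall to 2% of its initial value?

Logarithmic decrement δ = 2πζ/√(1 − ζ²) = 2π × 0.2030/√(1 − 0.0412) = 1.303.
x_n/x₀ = e^(−nδ) ≤ 0.02; take ln: n ≥ ln(1/0.02)/δ = 3.912/1.303 = 3.003.
So 4 complete cycles are required.

4 cycles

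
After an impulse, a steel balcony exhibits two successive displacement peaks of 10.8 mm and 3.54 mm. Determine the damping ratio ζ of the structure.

0.175

Logarithmic decrement δ = (1/n)·ln(x₀/x_n) = (1/1)·ln(10.8/3.54) = (1/1)·ln(3.051) = 1.115.
ζ = δ/√(4π² + δ²) = 1.115/√(39.48 + 1.24) = 1.115/6.381 = 0.1748.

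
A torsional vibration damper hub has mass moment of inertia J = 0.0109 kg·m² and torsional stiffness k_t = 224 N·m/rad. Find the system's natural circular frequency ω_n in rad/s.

ω_n = √(k_t/J) = √(224/0.0109) = √20550 = 143.4 rad/s.

143 rad/s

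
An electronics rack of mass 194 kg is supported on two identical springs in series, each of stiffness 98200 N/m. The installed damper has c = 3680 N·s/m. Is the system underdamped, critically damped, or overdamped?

underdamped

Series springs: 1/k_eq = 2/98200, so k_eq = 98200/2 = 49100 N/m.
c_c = 2√(k_eq·m) = 6173 N·s/m; ζ = c/c_c = 3680/6173 = 0.596.
Since ζ < 1 the system is underdamped.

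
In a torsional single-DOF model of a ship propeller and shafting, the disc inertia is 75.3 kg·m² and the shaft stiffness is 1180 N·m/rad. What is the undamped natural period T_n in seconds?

ω_n = √(k_t/J) = √(1180/75.3) = √15.67 = 3.959 rad/s.
T_n = 2π/ω_n = 6.283/3.959 = 1.587 s.

1.59 s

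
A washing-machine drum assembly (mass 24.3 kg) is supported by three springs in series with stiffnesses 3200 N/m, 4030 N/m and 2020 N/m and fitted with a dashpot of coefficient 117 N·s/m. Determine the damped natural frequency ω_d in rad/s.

5.76 rad/s

Series springs: 1/k_eq = 1/3200 + 1/4030 + 1/2020 = 0.001056, so k_eq = 947.2 N/m.
ω_n = √(k_eq/m) = √(947.2/24.3) = 6.244 rad/s.
Critical damping c_c = 2√(k_eq·m) = 2√(947.2 × 24.3) = 303.4 N·s/m, so ζ = c/c_c = 117/303.4 = 0.3856.
ω_d = ω_n√(1 − ζ²) = 6.244 × √(1 − 0.149) = 5.761 rad/s.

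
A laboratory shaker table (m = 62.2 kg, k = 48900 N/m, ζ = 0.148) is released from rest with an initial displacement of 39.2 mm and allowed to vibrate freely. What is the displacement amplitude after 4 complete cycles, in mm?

0.912 mm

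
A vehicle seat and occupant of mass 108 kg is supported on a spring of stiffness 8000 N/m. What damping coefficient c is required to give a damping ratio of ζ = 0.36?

c_c = 2√(k·m) = 2√(8000 × 108) = 1859 N·s/m.
c = ζ·c_c = 0.36 × 1859 = 669.3 N·s/m.

669 N·s/m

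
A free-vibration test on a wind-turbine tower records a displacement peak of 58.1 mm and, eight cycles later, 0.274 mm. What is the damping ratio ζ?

0.106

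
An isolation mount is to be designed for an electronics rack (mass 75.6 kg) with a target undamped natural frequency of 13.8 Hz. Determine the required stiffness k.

568000 N/m

ω_n = 2πf_n = 2π × 13.8 = 86.71 rad/s.
k = m·ω_n² = 75.6 × 86.71² = 75.6 × 7518 = 568400 N/m.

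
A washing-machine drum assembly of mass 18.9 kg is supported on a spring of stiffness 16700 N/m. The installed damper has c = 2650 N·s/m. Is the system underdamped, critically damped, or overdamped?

c_c = 2√(k·m) = 1124 N·s/m; ζ = c/c_c = 2650/1124 = 2.36.
Since ζ > 1 the system is overdamped.

overdamped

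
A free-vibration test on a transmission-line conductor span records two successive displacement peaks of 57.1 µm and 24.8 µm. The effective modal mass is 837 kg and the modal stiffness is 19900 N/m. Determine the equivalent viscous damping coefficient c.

Logarithmic decrement δ = (1/n)·ln(x₀/x_n) = (1/1)·ln(57.1/24.8) = (1/1)·ln(2.302) = 0.8340.
ζ = δ/√(4π² + δ²) = 0.8340/√(39.48 + 0.695) = 0.8340/6.338 = 0.1316.
c = ζ · 2√(km) = 0.1316 × 2√(19900 × 837) = 0.1316 × 8162 = 1074 N·s/m.

1070 N·s/m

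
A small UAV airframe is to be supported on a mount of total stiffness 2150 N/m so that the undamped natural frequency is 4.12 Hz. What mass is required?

ω_n = 2πf_n = 2π × 4.12 = 25.89 rad/s.
m = k/ω_n² = 2150/25.89² = 2150/670.1 = 3.208 kg.

3.21 kg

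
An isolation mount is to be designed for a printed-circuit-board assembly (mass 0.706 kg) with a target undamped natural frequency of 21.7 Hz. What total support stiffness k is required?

ω_n = 2πf_n = 2π × 21.7 = 136.3 rad/s.
k = m·ω_n² = 0.706 × 136.3² = 0.706 × 18590 = 13120 N/m.

13100 N/m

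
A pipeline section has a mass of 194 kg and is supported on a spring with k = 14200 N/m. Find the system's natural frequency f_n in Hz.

1.36 Hz

ω_n = √(k/m) = √(14200/194) = √73.20 = 8.555 rad/s.
f_n = ω_n/(2π) = 8.555/6.283 = 1.362 Hz.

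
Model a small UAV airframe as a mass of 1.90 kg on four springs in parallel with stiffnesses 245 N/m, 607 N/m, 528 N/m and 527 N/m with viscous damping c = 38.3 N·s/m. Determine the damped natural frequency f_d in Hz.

Parallel springs add: k_eq = 245 + 607 + 528 + 527 = 1907 N/m.
ω_n = √(k_eq/m) = √(1907/1.90) = 31.68 rad/s.
Critical damping c_c = 2√(k_eq·m) = 2√(1907 × 1.90) = 120.4 N·s/m, so ζ = c/c_c = 38.3/120.4 = 0.3181.
ω_d = ω_n√(1 − ζ²) = 31.68 × √(1 − 0.101) = 30.03 rad/s.
f_d = ω_d/(2π) = 4.780 Hz.

4.78 Hz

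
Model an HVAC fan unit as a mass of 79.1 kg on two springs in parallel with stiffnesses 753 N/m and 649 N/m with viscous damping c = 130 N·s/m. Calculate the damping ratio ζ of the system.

Parallel springs add: k_eq = 753 + 649 = 1402 N/m.
ω_n = √(k_eq/m) = √(1402/79.1) = 4.210 rad/s.
Critical damping c_c = 2√(k_eq·m) = 2√(1402 × 79.1) = 666.0 N·s/m, so ζ = c/c_c = 130/666.0 = 0.1952.

0.195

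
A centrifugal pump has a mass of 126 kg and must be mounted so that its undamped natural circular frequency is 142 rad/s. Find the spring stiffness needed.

k = m·ω_n² = 126 × 142.0² = 126 × 20160 = 2541000 N/m.

2540000 N/m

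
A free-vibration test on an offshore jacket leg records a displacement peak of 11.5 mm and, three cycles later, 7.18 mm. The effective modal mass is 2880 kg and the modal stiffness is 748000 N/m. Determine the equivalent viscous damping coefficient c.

2320 N·s/m

Logarithmic decrement δ = (1/n)·ln(x₀/x_n) = (1/3)·ln(11.5/7.18) = (1/3)·ln(1.602) = 0.1570.
ζ = δ/√(4π² + δ²) = 0.1570/√(39.48 + 0.0247) = 0.1570/6.285 = 0.02498.
c = ζ · 2√(km) = 0.02498 × 2√(748000 × 2880) = 0.02498 × 92830 = 2319 N·s/m.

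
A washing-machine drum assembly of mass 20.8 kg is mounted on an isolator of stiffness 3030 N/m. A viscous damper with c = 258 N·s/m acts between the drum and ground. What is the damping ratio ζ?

ω_n = √(k/m) = √(3030/20.8) = 12.07 rad/s.
Critical damping c_c = 2√(k·m) = 2√(3030 × 20.8) = 502.1 N·s/m, so ζ = c/c_c = 258/502.1 = 0.5139.

0.514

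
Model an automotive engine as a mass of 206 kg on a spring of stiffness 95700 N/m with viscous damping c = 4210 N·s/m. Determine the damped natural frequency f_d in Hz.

ω_n = √(k/m) = √(95700/206) = 21.55 rad/s.
Critical damping c_c = 2√(k·m) = 2√(95700 × 206) = 8880 N·s/m, so ζ = c/c_c = 4210/8880 = 0.4741.
ω_d = ω_n√(1 − ζ²) = 21.55 × √(1 − 0.225) = 18.98 rad/s.
f_d = ω_d/(2π) = 3.020 Hz.

3.02 Hz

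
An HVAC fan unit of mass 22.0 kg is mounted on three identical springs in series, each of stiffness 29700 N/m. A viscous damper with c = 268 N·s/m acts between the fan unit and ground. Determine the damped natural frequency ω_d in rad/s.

20.3 rad/s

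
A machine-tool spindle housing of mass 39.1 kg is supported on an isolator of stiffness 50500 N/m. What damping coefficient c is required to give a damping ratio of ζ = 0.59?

c_c = 2√(k·m) = 2√(50500 × 39.1) = 2810 N·s/m.
c = ζ·c_c = 0.59 × 2810 = 1658 N·s/m.

1660 N·s/m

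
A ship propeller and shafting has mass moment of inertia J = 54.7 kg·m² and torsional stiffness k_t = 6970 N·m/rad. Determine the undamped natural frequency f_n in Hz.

1.80 Hz

ω_n = √(k_t/J) = √(6970/54.7) = √127.4 = 11.29 rad/s.
f_n = ω_n/(2π) = 11.29/6.283 = 1.797 Hz.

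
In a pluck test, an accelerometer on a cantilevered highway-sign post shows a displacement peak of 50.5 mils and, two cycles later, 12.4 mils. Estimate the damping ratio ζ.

0.111

Logarithmic decrement δ = (1/n)·ln(x₀/x_n) = (1/2)·ln(50.5/12.4) = (1/2)·ln(4.073) = 0.7021.
ζ = δ/√(4π² + δ²) = 0.7021/√(39.48 + 0.493) = 0.7021/6.322 = 0.1111.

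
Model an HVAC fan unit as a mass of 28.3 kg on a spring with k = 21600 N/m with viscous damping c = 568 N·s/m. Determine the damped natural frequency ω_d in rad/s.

ω_n = √(k/m) = √(21600/28.3) = 27.63 rad/s.
Critical damping c_c = 2√(k·m) = 2√(21600 × 28.3) = 1564 N·s/m, so ζ = c/c_c = 568/1564 = 0.3632.
ω_d = ω_n√(1 − ζ²) = 27.63 × √(1 − 0.132) = 25.74 rad/s.

25.7 rad/s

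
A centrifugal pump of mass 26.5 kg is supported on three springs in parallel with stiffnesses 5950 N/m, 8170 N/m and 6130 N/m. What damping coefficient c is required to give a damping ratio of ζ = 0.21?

308 N·s/m

Parallel springs add: k_eq = 5950 + 8170 + 6130 = 20250 N/m.
c_c = 2√(k_eq·m) = 2√(20250 × 26.5) = 1465 N·s/m.
c = ζ·c_c = 0.21 × 1465 = 307.7 N·s/m.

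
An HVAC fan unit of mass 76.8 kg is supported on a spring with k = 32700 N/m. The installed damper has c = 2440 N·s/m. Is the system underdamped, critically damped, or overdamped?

underdamped

c_c = 2√(k·m) = 3169 N·s/m; ζ = c/c_c = 2440/3169 = 0.770.
Since ζ < 1 the system is underdamped.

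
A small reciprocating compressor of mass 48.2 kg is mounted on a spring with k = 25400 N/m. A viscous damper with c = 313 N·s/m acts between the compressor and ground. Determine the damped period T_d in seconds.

ω_n = √(k/m) = √(25400/48.2) = 22.96 rad/s.
Critical damping c_c = 2√(k·m) = 2√(25400 × 48.2) = 2213 N·s/m, so ζ = c/c_c = 313/2213 = 0.1414.
ω_d = ω_n√(1 − ζ²) = 22.96 × √(1 − 0.0200) = 22.73 rad/s.
T_d = 2π/ω_d = 0.2765 s.

0.276 s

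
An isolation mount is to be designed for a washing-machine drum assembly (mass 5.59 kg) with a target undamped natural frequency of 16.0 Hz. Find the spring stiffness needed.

ω_n = 2πf_n = 2π × 16.0 = 100.5 rad/s.
k = m·ω_n² = 5.59 × 100.5² = 5.59 × 10110 = 56500 N/m.

56500 N/m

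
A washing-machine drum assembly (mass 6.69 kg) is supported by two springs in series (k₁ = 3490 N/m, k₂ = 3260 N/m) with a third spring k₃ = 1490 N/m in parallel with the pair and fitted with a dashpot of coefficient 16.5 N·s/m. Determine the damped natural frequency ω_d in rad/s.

Series pair: k_s = k₁k₂/(k₁+k₂) = (3490)(3260)/(3490 + 3260) = 1686 N/m. In parallel with k₃: k_eq = 1686 + 1490 = 3176 N/m.
ω_n = √(k_eq/m) = √(3176/6.69) = 21.79 rad/s.
Critical damping c_c = 2√(k_eq·m) = 2√(3176 × 6.69) = 291.5 N·s/m, so ζ = c/c_c = 16.5/291.5 = 0.05660.
ω_d = ω_n√(1 − ζ²) = 21.79 × √(1 − 0.00320) = 21.75 rad/s.

21.8 rad/s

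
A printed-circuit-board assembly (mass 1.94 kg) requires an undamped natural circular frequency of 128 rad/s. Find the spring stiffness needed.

31800 N/m

k = m·ω_n² = 1.94 × 128.0² = 1.94 × 16380 = 31780 N/m.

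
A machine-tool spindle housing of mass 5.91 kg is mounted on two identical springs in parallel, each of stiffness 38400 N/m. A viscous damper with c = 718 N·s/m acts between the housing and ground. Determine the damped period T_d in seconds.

0.0651 s

Parallel springs add: k_eq = 2 × 38400 = 76800 N/m.
ω_n = √(k_eq/m) = √(76800/5.91) = 114.0 rad/s.
Critical damping c_c = 2√(k_eq·m) = 2√(76800 × 5.91) = 1347 N·s/m, so ζ = c/c_c = 718/1347 = 0.5329.
ω_d = ω_n√(1 − ζ²) = 114.0 × √(1 − 0.284) = 96.46 rad/s.
T_d = 2π/ω_d = 0.06514 s.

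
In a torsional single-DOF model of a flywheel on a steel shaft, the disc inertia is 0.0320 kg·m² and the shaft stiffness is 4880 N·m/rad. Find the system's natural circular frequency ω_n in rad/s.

ω_n = √(k_t/J) = √(4880/0.0320) = √152500 = 390.5 rad/s.

391 rad/s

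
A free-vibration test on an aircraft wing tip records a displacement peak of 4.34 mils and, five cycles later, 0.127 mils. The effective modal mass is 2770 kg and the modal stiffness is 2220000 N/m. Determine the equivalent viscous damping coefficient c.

17500 N·s/m

Logarithmic decrement δ = (1/n)·ln(x₀/x_n) = (1/5)·ln(4.34/0.127) = (1/5)·ln(34.17) = 0.7063.
ζ = δ/√(4π² + δ²) = 0.7063/√(39.48 + 0.499) = 0.7063/6.323 = 0.1117.
c = ζ · 2√(km) = 0.1117 × 2√(2220000 × 2770) = 0.1117 × 156800 = 17520 N·s/m.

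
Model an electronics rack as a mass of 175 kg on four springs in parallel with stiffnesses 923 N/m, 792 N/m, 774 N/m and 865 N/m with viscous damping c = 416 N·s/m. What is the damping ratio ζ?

Parallel springs add: k_eq = 923 + 792 + 774 + 865 = 3354 N/m.
ω_n = √(k_eq/m) = √(3354/175) = 4.378 rad/s.
Critical damping c_c = 2√(k_eq·m) = 2√(3354 × 175) = 1532 N·s/m, so ζ = c/c_c = 416/1532 = 0.2715.

0.271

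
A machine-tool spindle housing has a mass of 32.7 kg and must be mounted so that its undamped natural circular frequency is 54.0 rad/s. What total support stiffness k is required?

k = m·ω_n² = 32.7 × 54.00² = 32.7 × 2916 = 95350 N/m.

95400 N/m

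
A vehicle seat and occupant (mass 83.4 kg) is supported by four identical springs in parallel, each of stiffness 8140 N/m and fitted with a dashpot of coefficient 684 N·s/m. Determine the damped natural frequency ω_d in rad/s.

Parallel springs add: k_eq = 4 × 8140 = 32560 N/m.
ω_n = √(k_eq/m) = √(32560/83.4) = 19.76 rad/s.
Critical damping c_c = 2√(k_eq·m) = 2√(32560 × 83.4) = 3296 N·s/m, so ζ = c/c_c = 684/3296 = 0.2075.
ω_d = ω_n√(1 − ζ²) = 19.76 × √(1 − 0.0431) = 19.33 rad/s.

19.3 rad/s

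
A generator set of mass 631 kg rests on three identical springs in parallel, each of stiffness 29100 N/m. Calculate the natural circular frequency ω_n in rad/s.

Parallel springs add: k_eq = 3 × 29100 = 87300 N/m.
ω_n = √(k_eq/m) = √(87300/631) = √138.4 = 11.76 rad/s.

11.8 rad/s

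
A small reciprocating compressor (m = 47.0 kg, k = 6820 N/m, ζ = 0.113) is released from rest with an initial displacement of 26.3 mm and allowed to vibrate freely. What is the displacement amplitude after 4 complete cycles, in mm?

Logarithmic decrement δ = 2πζ/√(1 − ζ²) = 2π × 0.1130/√(1 − 0.0128) = 0.7146.
After n cycles, x_n/x₀ = e^(−nδ), so x_4 = 26.3 × e^(−4 × 0.7146) = 26.3 × 0.05737 = 1.509 mm.

1.51 mm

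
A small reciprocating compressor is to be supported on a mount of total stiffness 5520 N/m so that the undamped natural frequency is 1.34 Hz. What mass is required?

ω_n = 2πf_n = 2π × 1.34 = 8.419 rad/s.
m = k/ω_n² = 5520/8.419² = 5520/70.89 = 77.87 kg.

77.9 kg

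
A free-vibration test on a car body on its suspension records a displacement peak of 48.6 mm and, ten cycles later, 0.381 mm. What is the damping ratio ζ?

Logarithmic decrement δ = (1/n)·ln(x₀/x_n) = (1/10)·ln(48.6/0.381) = (1/10)·ln(127.6) = 0.4849.
ζ = δ/√(4π² + δ²) = 0.4849/√(39.48 + 0.235) = 0.4849/6.302 = 0.07694.

0.0769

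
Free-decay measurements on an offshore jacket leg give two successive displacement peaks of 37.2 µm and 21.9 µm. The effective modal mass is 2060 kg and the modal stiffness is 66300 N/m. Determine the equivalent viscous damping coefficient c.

1960 N·s/m

Logarithmic decrement δ = (1/n)·ln(x₀/x_n) = (1/1)·ln(37.2/21.9) = (1/1)·ln(1.699) = 0.5298.
ζ = δ/√(4π² + δ²) = 0.5298/√(39.48 + 0.281) = 0.5298/6.305 = 0.08403.
c = ζ · 2√(km) = 0.08403 × 2√(66300 × 2060) = 0.08403 × 23370 = 1964 N·s/m.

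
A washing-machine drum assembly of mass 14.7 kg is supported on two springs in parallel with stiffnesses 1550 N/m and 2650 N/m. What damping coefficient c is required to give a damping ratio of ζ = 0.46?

229 N·s/m

Parallel springs add: k_eq = 1550 + 2650 = 4200 N/m.
c_c = 2√(k_eq·m) = 2√(4200 × 14.7) = 497.0 N·s/m.
c = ζ·c_c = 0.46 × 497.0 = 228.6 N·s/m.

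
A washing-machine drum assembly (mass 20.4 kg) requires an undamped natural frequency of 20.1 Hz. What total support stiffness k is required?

ω_n = 2πf_n = 2π × 20.1 = 126.3 rad/s.
k = m·ω_n² = 20.4 × 126.3² = 20.4 × 15950 = 325400 N/m.

325000 N/m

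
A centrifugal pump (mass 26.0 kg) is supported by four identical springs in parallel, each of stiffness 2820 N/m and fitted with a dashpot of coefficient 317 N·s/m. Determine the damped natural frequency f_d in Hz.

3.17 Hz

Parallel springs add: k_eq = 4 × 2820 = 11280 N/m.
ω_n = √(k_eq/m) = √(11280/26.0) = 20.83 rad/s.
Critical damping c_c = 2√(k_eq·m) = 2√(11280 × 26.0) = 1083 N·s/m, so ζ = c/c_c = 317/1083 = 0.2927.
ω_d = ω_n√(1 − ζ²) = 20.83 × √(1 − 0.0857) = 19.92 rad/s.
f_d = ω_d/(2π) = 3.170 Hz.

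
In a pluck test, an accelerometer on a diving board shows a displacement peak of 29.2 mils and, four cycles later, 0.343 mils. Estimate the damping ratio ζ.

Logarithmic decrement δ = (1/n)·ln(x₀/x_n) = (1/4)·ln(29.2/0.343) = (1/4)·ln(85.13) = 1.111.
ζ = δ/√(4π² + δ²) = 1.111/√(39.48 + 1.23) = 1.111/6.381 = 0.1741.

0.174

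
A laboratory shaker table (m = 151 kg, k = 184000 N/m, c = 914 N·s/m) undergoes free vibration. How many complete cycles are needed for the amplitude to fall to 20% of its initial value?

3 cycles

ζ = c/(2√(km)) = 914/(2√(184000 × 151)) = 914/10540 = 0.08670.
Logarithmic decrement δ = 2πζ/√(1 − ζ²) = 2π × 0.08670/√(1 − 0.00752) = 0.5468.
x_n/x₀ = e^(−nδ) ≤ 0.2; take ln: n ≥ ln(1/0.2)/δ = 1.609/0.5468 = 2.943.
So 3 complete cycles are required.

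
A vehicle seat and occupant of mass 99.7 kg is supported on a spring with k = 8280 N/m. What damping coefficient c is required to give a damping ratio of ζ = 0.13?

c_c = 2√(k·m) = 2√(8280 × 99.7) = 1817 N·s/m.
c = ζ·c_c = 0.13 × 1817 = 236.2 N·s/m.

236 N·s/m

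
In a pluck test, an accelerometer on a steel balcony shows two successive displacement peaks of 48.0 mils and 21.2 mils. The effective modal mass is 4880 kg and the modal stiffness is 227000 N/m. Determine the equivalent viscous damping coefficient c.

8590 N·s/m

Logarithmic decrement δ = (1/n)·ln(x₀/x_n) = (1/1)·ln(48.0/21.2) = (1/1)·ln(2.264) = 0.8172.
ζ = δ/√(4π² + δ²) = 0.8172/√(39.48 + 0.668) = 0.8172/6.336 = 0.1290.
c = ζ · 2√(km) = 0.1290 × 2√(227000 × 4880) = 0.1290 × 66570 = 8585 N·s/m.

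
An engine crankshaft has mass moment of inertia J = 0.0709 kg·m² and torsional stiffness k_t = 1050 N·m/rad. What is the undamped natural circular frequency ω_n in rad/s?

ω_n = √(k_t/J) = √(1050/0.0709) = √14810 = 121.7 rad/s.

122 rad/s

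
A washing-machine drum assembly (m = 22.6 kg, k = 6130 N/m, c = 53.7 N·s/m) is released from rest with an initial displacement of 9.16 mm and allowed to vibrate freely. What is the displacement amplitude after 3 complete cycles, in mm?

2.34 mm

ζ = c/(2√(km)) = 53.7/(2√(6130 × 22.6)) = 53.7/744.4 = 0.07214.
Logarithmic decrement δ = 2πζ/√(1 − ζ²) = 2π × 0.07214/√(1 − 0.00520) = 0.4544.
After n cycles, x_n/x₀ = e^(−nδ), so x_3 = 9.16 × e^(−3 × 0.4544) = 9.16 × 0.2558 = 2.343 mm.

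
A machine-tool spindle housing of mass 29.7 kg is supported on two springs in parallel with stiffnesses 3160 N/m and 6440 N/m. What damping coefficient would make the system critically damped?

Parallel springs add: k_eq = 3160 + 6440 = 9600 N/m.
c_c = 2√(k_eq·m) = 2√(9600 × 29.7) = 2 × 534.0 = 1068 N·s/m.

1070 N·s/m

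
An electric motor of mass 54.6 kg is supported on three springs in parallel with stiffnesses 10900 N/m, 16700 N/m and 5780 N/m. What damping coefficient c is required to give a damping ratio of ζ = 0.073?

197 N·s/m

Parallel springs add: k_eq = 10900 + 16700 + 5780 = 33380 N/m.
c_c = 2√(k_eq·m) = 2√(33380 × 54.6) = 2700 N·s/m.
c = ζ·c_c = 0.073 × 2700 = 197.1 N·s/m.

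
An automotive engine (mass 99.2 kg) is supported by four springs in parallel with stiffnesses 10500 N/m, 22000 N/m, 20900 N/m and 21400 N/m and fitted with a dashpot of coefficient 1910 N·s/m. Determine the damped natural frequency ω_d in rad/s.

Parallel springs add: k_eq = 10500 + 22000 + 20900 + 21400 = 74800 N/m.
ω_n = √(k_eq/m) = √(74800/99.2) = 27.46 rad/s.
Critical damping c_c = 2√(k_eq·m) = 2√(74800 × 99.2) = 5448 N·s/m, so ζ = c/c_c = 1910/5448 = 0.3506.
ω_d = ω_n√(1 − ζ²) = 27.46 × √(1 − 0.123) = 25.72 rad/s.

25.7 rad/s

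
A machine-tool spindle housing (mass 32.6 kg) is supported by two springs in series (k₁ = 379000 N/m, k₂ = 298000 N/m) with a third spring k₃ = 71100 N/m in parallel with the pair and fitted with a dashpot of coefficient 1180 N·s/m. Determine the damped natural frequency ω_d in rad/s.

Series pair: k_s = k₁k₂/(k₁+k₂) = (379000)(298000)/(379000 + 298000) = 166800 N/m. In parallel with k₃: k_eq = 166800 + 71100 = 237900 N/m.
ω_n = √(k_eq/m) = √(237900/32.6) = 85.43 rad/s.
Critical damping c_c = 2√(k_eq·m) = 2√(237900 × 32.6) = 5570 N·s/m, so ζ = c/c_c = 1180/5570 = 0.2118.
ω_d = ω_n√(1 − ζ²) = 85.43 × √(1 − 0.0449) = 83.49 rad/s.

83.5 rad/s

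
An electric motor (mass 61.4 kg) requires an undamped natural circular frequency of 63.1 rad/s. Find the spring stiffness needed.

k = m·ω_n² = 61.4 × 63.10² = 61.4 × 3982 = 244500 N/m.

244000 N/m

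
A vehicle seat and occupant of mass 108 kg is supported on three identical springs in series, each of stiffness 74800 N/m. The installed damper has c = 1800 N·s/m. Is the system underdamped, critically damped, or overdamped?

Series springs: 1/k_eq = 3/74800, so k_eq = 74800/3 = 24930 N/m.
c_c = 2√(k_eq·m) = 3282 N·s/m; ζ = c/c_c = 1800/3282 = 0.548.
Since ζ < 1 the system is underdamped.

underdamped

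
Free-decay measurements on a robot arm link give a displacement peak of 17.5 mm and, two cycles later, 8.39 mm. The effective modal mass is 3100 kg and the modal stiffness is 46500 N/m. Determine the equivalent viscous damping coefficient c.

1400 N·s/m

Logarithmic decrement δ = (1/n)·ln(x₀/x_n) = (1/2)·ln(17.5/8.39) = (1/2)·ln(2.086) = 0.3676.
ζ = δ/√(4π² + δ²) = 0.3676/√(39.48 + 0.135) = 0.3676/6.294 = 0.05840.
c = ζ · 2√(km) = 0.05840 × 2√(46500 × 3100) = 0.05840 × 24010 = 1402 N·s/m.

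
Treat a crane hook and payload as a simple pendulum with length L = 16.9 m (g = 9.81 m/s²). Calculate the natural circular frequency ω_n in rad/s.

0.762 rad/s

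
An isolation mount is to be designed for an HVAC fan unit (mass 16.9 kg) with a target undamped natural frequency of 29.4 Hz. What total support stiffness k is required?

ω_n = 2πf_n = 2π × 29.4 = 184.7 rad/s.
k = m·ω_n² = 16.9 × 184.7² = 16.9 × 34120 = 576700 N/m.

577000 N/m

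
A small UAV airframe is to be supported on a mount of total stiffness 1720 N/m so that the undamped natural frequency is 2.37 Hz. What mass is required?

7.76 kg

ω_n = 2πf_n = 2π × 2.37 = 14.89 rad/s.
m = k/ω_n² = 1720/14.89² = 1720/221.7 = 7.757 kg.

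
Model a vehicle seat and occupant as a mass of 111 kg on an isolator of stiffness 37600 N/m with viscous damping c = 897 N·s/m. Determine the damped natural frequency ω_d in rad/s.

18.0 rad/s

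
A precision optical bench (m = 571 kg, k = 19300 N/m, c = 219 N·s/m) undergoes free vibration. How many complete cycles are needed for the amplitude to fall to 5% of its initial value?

15 cycles

ζ = c/(2√(km)) = 219/(2√(19300 × 571)) = 219/6639 = 0.03299.
Logarithmic decrement δ = 2πζ/√(1 − ζ²) = 2π × 0.03299/√(1 − 0.00109) = 0.2074.
x_n/x₀ = e^(−nδ) ≤ 0.05; take ln: n ≥ ln(1/0.05)/δ = 2.996/0.2074 = 14.45.
So 15 complete cycles are required.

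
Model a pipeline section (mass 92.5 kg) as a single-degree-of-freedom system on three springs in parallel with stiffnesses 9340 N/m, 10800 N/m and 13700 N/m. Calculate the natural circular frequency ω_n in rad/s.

19.1 rad/s

Parallel springs add: k_eq = 9340 + 10800 + 13700 = 33840 N/m.
ω_n = √(k_eq/m) = √(33840/92.5) = √365.8 = 19.13 rad/s.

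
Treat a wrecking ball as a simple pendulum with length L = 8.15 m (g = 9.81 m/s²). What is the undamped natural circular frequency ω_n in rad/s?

For a simple pendulum ω_n = √(g/L) = √(9.81/8.15) = √1.204 = 1.097 rad/s.

1.10 rad/s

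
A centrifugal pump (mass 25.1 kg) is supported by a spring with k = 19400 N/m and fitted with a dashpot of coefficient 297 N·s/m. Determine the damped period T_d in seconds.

0.231 s

ω_n = √(k/m) = √(19400/25.1) = 27.80 rad/s.
Critical damping c_c = 2√(k·m) = 2√(19400 × 25.1) = 1396 N·s/m, so ζ = c/c_c = 297/1396 = 0.2128.
ω_d = ω_n√(1 − ζ²) = 27.80 × √(1 − 0.0453) = 27.16 rad/s.
T_d = 2π/ω_d = 0.2313 s.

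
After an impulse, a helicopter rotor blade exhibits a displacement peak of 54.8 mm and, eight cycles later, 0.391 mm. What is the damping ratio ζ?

0.0979

Logarithmic decrement δ = (1/n)·ln(x₀/x_n) = (1/8)·ln(54.8/0.391) = (1/8)·ln(140.2) = 0.6178.
ζ = δ/√(4π² + δ²) = 0.6178/√(39.48 + 0.382) = 0.6178/6.313 = 0.09786.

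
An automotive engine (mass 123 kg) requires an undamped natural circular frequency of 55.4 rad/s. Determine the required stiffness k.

k = m·ω_n² = 123 × 55.40² = 123 × 3069 = 377500 N/m.

378000 N/m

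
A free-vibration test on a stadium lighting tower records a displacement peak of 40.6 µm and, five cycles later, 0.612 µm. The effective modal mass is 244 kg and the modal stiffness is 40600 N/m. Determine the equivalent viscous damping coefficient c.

Logarithmic decrement δ = (1/n)·ln(x₀/x_n) = (1/5)·ln(40.6/0.612) = (1/5)·ln(66.34) = 0.8390.
ζ = δ/√(4π² + δ²) = 0.8390/√(39.48 + 0.704) = 0.8390/6.339 = 0.1323.
c = ζ · 2√(km) = 0.1323 × 2√(40600 × 244) = 0.1323 × 6295 = 833.1 N·s/m.

833 N·s/m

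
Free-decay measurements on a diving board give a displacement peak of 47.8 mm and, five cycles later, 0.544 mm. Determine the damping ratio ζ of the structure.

Logarithmic decrement δ = (1/n)·ln(x₀/x_n) = (1/5)·ln(47.8/0.544) = (1/5)·ln(87.87) = 0.8952.
ζ = δ/√(4π² + δ²) = 0.8952/√(39.48 + 0.801) = 0.8952/6.347 = 0.1410.

0.141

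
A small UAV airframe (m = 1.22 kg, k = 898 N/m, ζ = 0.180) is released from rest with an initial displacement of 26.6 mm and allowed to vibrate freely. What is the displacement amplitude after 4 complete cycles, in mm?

Logarithmic decrement δ = 2πζ/√(1 − ζ²) = 2π × 0.1800/√(1 − 0.0324) = 1.150.
After n cycles, x_n/x₀ = e^(−nδ), so x_4 = 26.6 × e^(−4 × 1.150) = 26.6 × 0.01006 = 0.2676 mm.

0.268 mm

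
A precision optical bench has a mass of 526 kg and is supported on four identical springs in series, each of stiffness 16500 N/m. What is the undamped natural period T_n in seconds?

2.24 s

Series springs: 1/k_eq = 4/16500, so k_eq = 16500/4 = 4125 N/m.
ω_n = √(k_eq/m) = √(4125/526) = √7.842 = 2.800 rad/s.
T_n = 2π/ω_n = 6.283/2.800 = 2.244 s.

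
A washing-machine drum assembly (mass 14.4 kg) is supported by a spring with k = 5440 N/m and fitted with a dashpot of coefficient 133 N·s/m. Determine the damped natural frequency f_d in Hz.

ω_n = √(k/m) = √(5440/14.4) = 19.44 rad/s.
Critical damping c_c = 2√(k·m) = 2√(5440 × 14.4) = 559.8 N·s/m, so ζ = c/c_c = 133/559.8 = 0.2376.
ω_d = ω_n√(1 − ζ²) = 19.44 × √(1 − 0.0565) = 18.88 rad/s.
f_d = ω_d/(2π) = 3.005 Hz.

3.00 Hz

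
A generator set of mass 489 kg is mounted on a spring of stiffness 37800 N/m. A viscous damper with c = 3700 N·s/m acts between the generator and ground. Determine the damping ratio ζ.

ω_n = √(k/m) = √(37800/489) = 8.792 rad/s.
Critical damping c_c = 2√(k·m) = 2√(37800 × 489) = 8599 N·s/m, so ζ = c/c_c = 3700/8599 = 0.4303.

0.430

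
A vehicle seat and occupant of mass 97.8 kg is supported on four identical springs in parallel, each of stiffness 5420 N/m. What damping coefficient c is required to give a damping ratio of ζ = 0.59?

1720 N·s/m

Parallel springs add: k_eq = 4 × 5420 = 21680 N/m.
c_c = 2√(k_eq·m) = 2√(21680 × 97.8) = 2912 N·s/m.
c = ζ·c_c = 0.59 × 2912 = 1718 N·s/m.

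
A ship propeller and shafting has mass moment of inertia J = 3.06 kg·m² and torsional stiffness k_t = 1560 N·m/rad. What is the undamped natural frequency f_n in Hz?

ω_n = √(k_t/J) = √(1560/3.06) = √509.8 = 22.58 rad/s.
f_n = ω_n/(2π) = 22.58/6.283 = 3.594 Hz.

3.59 Hz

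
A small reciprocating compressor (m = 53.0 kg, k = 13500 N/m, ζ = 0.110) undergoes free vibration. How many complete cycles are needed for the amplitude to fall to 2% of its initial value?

Logarithmic decrement δ = 2πζ/√(1 − ζ²) = 2π × 0.1100/√(1 − 0.0121) = 0.6954.
x_n/x₀ = e^(−nδ) ≤ 0.02; take ln: n ≥ ln(1/0.02)/δ = 3.912/0.6954 = 5.626.
So 6 complete cycles are required.

6 cycles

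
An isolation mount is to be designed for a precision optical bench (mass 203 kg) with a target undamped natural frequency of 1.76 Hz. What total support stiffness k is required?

ω_n = 2πf_n = 2π × 1.76 = 11.06 rad/s.
k = m·ω_n² = 203 × 11.06² = 203 × 122.3 = 24820 N/m.

24800 N/m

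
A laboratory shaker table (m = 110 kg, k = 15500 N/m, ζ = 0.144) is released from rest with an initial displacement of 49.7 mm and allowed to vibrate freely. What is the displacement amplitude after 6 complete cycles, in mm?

0.206 mm

Logarithmic decrement δ = 2πζ/√(1 − ζ²) = 2π × 0.1440/√(1 − 0.0207) = 0.9143.
After n cycles, x_n/x₀ = e^(−nδ), so x_6 = 49.7 × e^(−6 × 0.9143) = 49.7 × 0.004145 = 0.2060 mm.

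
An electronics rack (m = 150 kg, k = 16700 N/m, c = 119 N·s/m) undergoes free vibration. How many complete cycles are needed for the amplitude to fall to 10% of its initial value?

10 cycles

ζ = c/(2√(km)) = 119/(2√(16700 × 150)) = 119/3165 = 0.03759.
Logarithmic decrement δ = 2πζ/√(1 − ζ²) = 2π × 0.03759/√(1 − 0.00141) = 0.2364.
x_n/x₀ = e^(−nδ) ≤ 0.1; take ln: n ≥ ln(1/0.1)/δ = 2.303/0.2364 = 9.741.
So 10 complete cycles are required.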